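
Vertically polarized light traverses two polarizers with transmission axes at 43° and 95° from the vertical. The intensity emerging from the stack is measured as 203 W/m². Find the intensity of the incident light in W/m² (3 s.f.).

I₀ ≈ 1000 W/m²

I₁ = I₀ cos²(43° − 0°) = I₀ cos²(43°) = 0.5349 I₀.
I₂ = I₁ cos²(95° − 43°) = 0.5349 I₀ · cos²(52°) = 0.2027 I₀.
So 203 W/m² = 0.2027 I₀, giving I₀ = 203/0.2027 = 1001 W/m².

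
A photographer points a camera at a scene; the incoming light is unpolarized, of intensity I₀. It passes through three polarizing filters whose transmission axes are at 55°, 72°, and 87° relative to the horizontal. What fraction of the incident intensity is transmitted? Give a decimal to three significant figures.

Unpolarized light through the first polarizer → I₁ = ½ I₀, now polarized at 55°.
I₂ = I₁ cos²(72° − 55°) = 0.5 I₀ · cos²(17°) = 0.4573 I₀.
I₃ = I₂ cos²(87° − 72°) = 0.4573 I₀ · cos²(15°) = 0.4266 I₀.
Transmitted fraction = 0.4266.

≈ 0.427 I₀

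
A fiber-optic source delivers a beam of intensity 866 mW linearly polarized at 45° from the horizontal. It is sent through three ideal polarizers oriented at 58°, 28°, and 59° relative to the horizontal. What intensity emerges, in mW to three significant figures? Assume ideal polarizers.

I ≈ 453 mW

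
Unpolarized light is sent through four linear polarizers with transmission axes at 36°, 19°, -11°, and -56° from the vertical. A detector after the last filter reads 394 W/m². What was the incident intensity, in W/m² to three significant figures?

Unpolarized light through the first polarizer → I₁ = ½ I₀, now polarized at 36°.
I₂ = I₁ cos²(19° − 36°) = 0.5 I₀ · cos²(17°) = 0.4573 I₀.
I₃ = I₂ cos²(-11° − 19°) = 0.4573 I₀ · cos²(30°) = 0.3429 I₀.
I₄ = I₃ cos²(-56° + 11°) = 0.3429 I₀ · cos²(45°) = 0.1715 I₀.
So 394 W/m² = 0.1715 I₀, giving I₀ = 394/0.1715 = 2298 W/m².

I₀ ≈ 2300 W/m²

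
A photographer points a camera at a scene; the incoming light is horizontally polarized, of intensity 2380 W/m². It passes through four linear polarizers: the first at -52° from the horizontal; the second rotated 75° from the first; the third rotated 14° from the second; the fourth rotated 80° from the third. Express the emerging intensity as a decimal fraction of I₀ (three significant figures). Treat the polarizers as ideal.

I₁ = 2380 W/m² · cos²(52°) = 902.1 W/m².
I₂ = I₁ · cos²(75°) = 902.1 · 0.06699 = 60.43 W/m².
I₃ = I₂ · cos²(14°) = 60.43 · 0.9415 = 56.89 W/m².
I₄ = I₃ · cos²(80°) = 56.89 · 0.03015 = 1.716 W/m².
Transmitted fraction = 0.0007208.

I/I₀ ≈ 0.000721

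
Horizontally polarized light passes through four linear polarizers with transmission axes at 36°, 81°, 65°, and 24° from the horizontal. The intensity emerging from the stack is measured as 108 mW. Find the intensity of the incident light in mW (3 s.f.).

I₁ = I₀ cos²(36° − 0°) = I₀ cos²(36°) = 0.6545 I₀.
I₂ = I₁ cos²(81° − 36°) = 0.6545 I₀ · cos²(45°) = 0.3273 I₀.
I₃ = I₂ cos²(65° − 81°) = 0.3273 I₀ · cos²(16°) = 0.3024 I₀.
I₄ = I₃ cos²(24° − 65°) = 0.3024 I₀ · cos²(41°) = 0.1722 I₀.
So 108 mW = 0.1722 I₀, giving I₀ = 108/0.1722 = 627 mW.

I₀ ≈ 627 mW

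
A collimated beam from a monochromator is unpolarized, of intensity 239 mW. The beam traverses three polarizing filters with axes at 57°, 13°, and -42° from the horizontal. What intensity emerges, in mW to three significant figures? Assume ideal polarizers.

Unpolarized light through the first polarizer → I₁ = 239 mW/2 = 119.5 mW, polarized at 57°.
I₂ = I₁ · cos²(44°) = 119.5 · 0.5174 = 61.84 mW.
I₃ = I₂ · cos²(55°) = 61.84 · 0.329 = 20.34 mW.

I ≈ 20.3 mW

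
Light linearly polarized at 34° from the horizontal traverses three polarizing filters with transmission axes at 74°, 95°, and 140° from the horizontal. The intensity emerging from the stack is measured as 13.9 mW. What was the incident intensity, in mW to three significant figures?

By Malus's law, I₁ = I₀ cos²(74° − 34°) = I₀ cos²(40°) = 0.5868 I₀.
I₂ = I₁ cos²(95° − 74°) = 0.5868 I₀ · cos²(21°) = 0.5115 I₀.
I₃ = I₂ cos²(140° − 95°) = 0.5115 I₀ · cos²(45°) = 0.2557 I₀.
So 13.9 mW = 0.2557 I₀, giving I₀ = 13.9/0.2557 = 54.35 mW.

I₀ ≈ 54.4 mW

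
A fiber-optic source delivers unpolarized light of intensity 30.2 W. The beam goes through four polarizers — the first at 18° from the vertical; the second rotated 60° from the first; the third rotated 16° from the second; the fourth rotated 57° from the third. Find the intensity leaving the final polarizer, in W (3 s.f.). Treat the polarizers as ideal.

Unpolarized light through the first polarizer → I₁ = 30.2 W/2 = 15.1 W, polarized at 18°.
I₂ = I₁ · cos²(60°) = 15.1 · 0.25 = 3.775 W.
I₃ = I₂ · cos²(16°) = 3.775 · 0.924 = 3.488 W.
I₄ = I₃ · cos²(57°) = 3.488 · 0.2966 = 1.035 W.

I ≈ 1.03 W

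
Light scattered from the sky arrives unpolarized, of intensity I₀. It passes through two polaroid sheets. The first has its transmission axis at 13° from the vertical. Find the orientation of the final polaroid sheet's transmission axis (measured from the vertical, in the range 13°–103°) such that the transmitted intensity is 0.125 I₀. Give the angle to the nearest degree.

θ ≈ 73°

Unpolarized light through the first polarizer → I₁ = ½ I₀, now polarized at 13°.
Need I₂/I₀ = 0.125, so cos²(θ − 13°) = 0.125 / 0.5 = 0.25.
θ − 13° = arccos(√0.25) = 60.0°, giving θ ≈ 13 + 60.0 = 73.0°.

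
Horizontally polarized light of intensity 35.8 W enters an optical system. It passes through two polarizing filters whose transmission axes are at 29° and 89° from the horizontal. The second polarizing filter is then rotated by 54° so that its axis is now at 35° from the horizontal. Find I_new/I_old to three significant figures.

I_new/I_old ≈ 3.96

Before rotation:
I₁ = I₀ cos²(29° − 0°) = I₀ cos²(29°) = 0.765 I₀.
I₂ = I₁ cos²(89° − 29°) = 0.765 I₀ · cos²(60°) = 0.1912 I₀.
After rotation:
I₁ = I₀ cos²(29° − 0°) = I₀ cos²(29°) = 0.765 I₀.
I₂ = I₁ cos²(35° − 29°) = 0.765 I₀ · cos²(6°) = 0.7566 I₀.
Ratio = 0.7566 / 0.1912 = 3.956.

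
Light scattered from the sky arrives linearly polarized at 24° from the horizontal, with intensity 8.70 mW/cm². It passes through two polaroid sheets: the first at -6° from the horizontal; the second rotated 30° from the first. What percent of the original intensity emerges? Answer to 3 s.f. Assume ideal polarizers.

≈ 56.3%

By Malus's law, I₁ = 8.70 mW/cm² · cos²(30°) = 6.525 mW/cm².
I₂ = I₁ · cos²(30°) = 6.525 · 0.75 = 4.894 mW/cm².
That is 56.25% of the incident intensity.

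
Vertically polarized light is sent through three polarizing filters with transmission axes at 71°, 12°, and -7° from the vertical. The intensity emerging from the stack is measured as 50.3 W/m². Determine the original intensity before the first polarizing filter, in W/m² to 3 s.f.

I₀ ≈ 2000 W/m²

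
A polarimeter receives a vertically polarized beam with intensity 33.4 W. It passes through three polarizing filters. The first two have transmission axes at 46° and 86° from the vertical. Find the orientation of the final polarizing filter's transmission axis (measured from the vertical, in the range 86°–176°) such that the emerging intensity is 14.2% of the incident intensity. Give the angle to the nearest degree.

I₁ = I₀ cos²(46° − 0°) = I₀ cos²(46°) = 0.4826 I₀.
I₂ = I₁ cos²(86° − 46°) = 0.4826 I₀ · cos²(40°) = 0.2832 I₀.
Need I₃/I₀ = 0.142, so cos²(θ − 86°) = 0.142 / 0.2832 = 0.5015.
θ − 86° = arccos(√0.5015) = 44.9°, giving θ ≈ 86 + 44.9 = 130.9°.

θ ≈ 131°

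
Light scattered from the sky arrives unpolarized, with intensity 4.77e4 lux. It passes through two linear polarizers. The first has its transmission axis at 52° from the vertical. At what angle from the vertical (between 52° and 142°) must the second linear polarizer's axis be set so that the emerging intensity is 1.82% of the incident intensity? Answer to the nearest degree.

θ ≈ 131°

Unpolarized light through the first polarizer → I₁ = ½ I₀, now polarized at 52°.
Need I₂/I₀ = 0.0182, so cos²(θ − 52°) = 0.0182 / 0.5 = 0.0364.
θ − 52° = arccos(√0.0364) = 79.0°, giving θ ≈ 52 + 79.0 = 131.0°.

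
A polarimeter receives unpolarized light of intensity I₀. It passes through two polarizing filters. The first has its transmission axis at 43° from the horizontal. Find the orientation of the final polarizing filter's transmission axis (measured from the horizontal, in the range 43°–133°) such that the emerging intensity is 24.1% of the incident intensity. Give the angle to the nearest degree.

Unpolarized light through the first polarizer → I₁ = ½ I₀, now polarized at 43°.
Need I₂/I₀ = 0.241, so cos²(θ − 43°) = 0.241 / 0.5 = 0.482.
θ − 43° = arccos(√0.482) = 46.0°, giving θ ≈ 43 + 46.0 = 89.0°.

θ ≈ 89°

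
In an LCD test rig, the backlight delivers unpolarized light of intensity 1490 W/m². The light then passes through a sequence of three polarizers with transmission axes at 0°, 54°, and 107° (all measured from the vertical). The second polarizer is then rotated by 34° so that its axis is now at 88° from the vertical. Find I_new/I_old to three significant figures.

Before rotation:
Unpolarized light through the first polarizer → I₁ = ½ I₀, now polarized at 0°.
I₂ = I₁ cos²(54° − 0°) = 0.5 I₀ · cos²(54°) = 0.1727 I₀.
I₃ = I₂ cos²(107° − 54°) = 0.1727 I₀ · cos²(53°) = 0.06257 I₀.
After rotation:
Unpolarized light through the first polarizer → I₁ = ½ I₀, now polarized at 0°.
I₂ = I₁ cos²(88° − 0°) = 0.5 I₀ · cos²(88°) = 0.000609 I₀.
I₃ = I₂ cos²(107° − 88°) = 0.000609 I₀ · cos²(19°) = 0.0005444 I₀.
Ratio = 0.0005444 / 0.06257 = 0.008702.

I_new/I_old ≈ 0.00870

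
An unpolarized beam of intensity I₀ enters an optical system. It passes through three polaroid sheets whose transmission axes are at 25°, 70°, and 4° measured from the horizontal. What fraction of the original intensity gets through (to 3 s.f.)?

≈ 0.0414 I₀

Unpolarized light through the first polarizer → I₁ = ½ I₀, now polarized at 25°.
I₂ = I₁ cos²(70° − 25°) = 0.5 I₀ · cos²(45°) = 0.25 I₀.
I₃ = I₂ cos²(4° − 70°) = 0.25 I₀ · cos²(66°) = 0.04136 I₀.
Transmitted fraction = 0.04136.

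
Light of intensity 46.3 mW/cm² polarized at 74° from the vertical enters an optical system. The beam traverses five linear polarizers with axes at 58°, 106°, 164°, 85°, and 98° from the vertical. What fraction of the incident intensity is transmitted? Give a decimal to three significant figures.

By Malus's law, I₁ = 46.3 mW/cm² · cos²(16°) = 42.78 mW/cm².
I₂ = I₁ · cos²(48°) = 42.78 · 0.4477 = 19.16 mW/cm².
I₃ = I₂ · cos²(58°) = 19.16 · 0.2808 = 5.379 mW/cm².
I₄ = I₃ · cos²(79°) = 5.379 · 0.03641 = 0.1958 mW/cm².
I₅ = I₄ · cos²(13°) = 0.1958 · 0.9494 = 0.1859 mW/cm².
Transmitted fraction = 0.004016.

I/I₀ ≈ 0.00402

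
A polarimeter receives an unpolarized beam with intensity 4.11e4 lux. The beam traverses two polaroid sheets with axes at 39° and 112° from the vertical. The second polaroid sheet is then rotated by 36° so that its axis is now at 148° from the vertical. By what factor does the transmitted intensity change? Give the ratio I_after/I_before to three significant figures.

I_new/I_old ≈ 1.24

Before rotation:
Unpolarized light through the first polarizer → I₁ = ½ I₀, now polarized at 39°.
I₂ = I₁ cos²(112° − 39°) = 0.5 I₀ · cos²(73°) = 0.04274 I₀.
After rotation:
Unpolarized light through the first polarizer → I₁ = ½ I₀, now polarized at 39°.
Angle between axes 1 and 2: 71°. I₂ = 0.5 I₀ · cos²(71°) = 0.053 I₀.
Ratio = 0.053 / 0.04274 = 1.24.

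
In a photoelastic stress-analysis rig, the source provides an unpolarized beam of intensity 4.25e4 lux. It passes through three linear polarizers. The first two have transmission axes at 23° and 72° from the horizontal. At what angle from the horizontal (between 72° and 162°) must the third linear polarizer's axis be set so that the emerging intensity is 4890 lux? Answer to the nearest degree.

θ ≈ 115°

Unpolarized light through the first polarizer → I₁ = ½ I₀, now polarized at 23°.
I₂ = I₁ cos²(72° − 23°) = 0.5 I₀ · cos²(49°) = 0.2152 I₀.
Target fraction: 4890 / 4.25e4 lux = 0.1151 of I₀.
Need I₃/I₀ = 0.1151, so cos²(θ − 72°) = 0.1151 / 0.2152 = 0.5346.
θ − 72° = arccos(√0.5346) = 43.0°, giving θ ≈ 72 + 43.0 = 115.0°.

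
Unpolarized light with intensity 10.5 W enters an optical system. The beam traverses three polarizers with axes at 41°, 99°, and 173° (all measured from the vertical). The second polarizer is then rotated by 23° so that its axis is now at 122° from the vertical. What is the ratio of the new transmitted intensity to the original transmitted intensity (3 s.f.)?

Before rotation:
Unpolarized light through the first polarizer → I₁ = ½ I₀, now polarized at 41°.
I₂ = I₁ cos²(99° − 41°) = 0.5 I₀ · cos²(58°) = 0.1404 I₀.
I₃ = I₂ cos²(173° − 99°) = 0.1404 I₀ · cos²(74°) = 0.01067 I₀.
After rotation:
Unpolarized light through the first polarizer → I₁ = ½ I₀, now polarized at 41°.
I₂ = I₁ cos²(122° − 41°) = 0.5 I₀ · cos²(81°) = 0.01224 I₀.
I₃ = I₂ cos²(173° − 122°) = 0.01224 I₀ · cos²(51°) = 0.004846 I₀.
Ratio = 0.004846 / 0.01067 = 0.4543.

I_new/I_old ≈ 0.454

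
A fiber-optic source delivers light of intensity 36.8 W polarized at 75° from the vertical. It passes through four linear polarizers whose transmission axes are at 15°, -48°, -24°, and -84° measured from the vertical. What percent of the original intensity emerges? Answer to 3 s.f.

≈ 1.08%

I₁ = 36.8 W · cos²(60°) = 9.2 W.
I₂ = I₁ · cos²(63°) = 9.2 · 0.2061 = 1.896 W.
I₃ = I₂ · cos²(24°) = 1.896 · 0.8346 = 1.582 W.
I₄ = I₃ · cos²(60°) = 1.582 · 0.25 = 0.3956 W.
That is 1.075% of the incident intensity.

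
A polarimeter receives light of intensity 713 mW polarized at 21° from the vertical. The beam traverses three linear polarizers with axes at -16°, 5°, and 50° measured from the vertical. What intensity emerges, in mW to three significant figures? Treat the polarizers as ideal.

I ≈ 198 mW

I₁ = 713 mW · cos²(37°) = 454.8 mW.
I₂ = I₁ · cos²(21°) = 454.8 · 0.8716 = 396.4 mW.
I₃ = I₂ · cos²(45°) = 396.4 · 0.5 = 198.2 mW.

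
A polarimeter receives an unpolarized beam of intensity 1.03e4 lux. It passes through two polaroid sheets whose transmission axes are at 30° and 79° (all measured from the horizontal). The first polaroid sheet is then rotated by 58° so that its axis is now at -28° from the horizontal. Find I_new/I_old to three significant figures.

Before rotation:
Unpolarized light through the first polarizer → I₁ = ½ I₀, now polarized at 30°.
I₂ = I₁ cos²(79° − 30°) = 0.5 I₀ · cos²(49°) = 0.2152 I₀.
After rotation:
Unpolarized light through the first polarizer → I₁ = ½ I₀, now polarized at -28°.
Angle between axes 1 and 2: 73°. I₂ = 0.5 I₀ · cos²(73°) = 0.04274 I₀.
Ratio = 0.04274 / 0.2152 = 0.1986.

I_new/I_old ≈ 0.199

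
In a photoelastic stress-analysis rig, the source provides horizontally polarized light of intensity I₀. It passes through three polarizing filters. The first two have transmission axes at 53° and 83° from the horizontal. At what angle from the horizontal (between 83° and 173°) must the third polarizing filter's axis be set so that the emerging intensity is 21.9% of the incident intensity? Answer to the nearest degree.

By Malus's law, I₁ = I₀ cos²(53° − 0°) = I₀ cos²(53°) = 0.3622 I₀.
I₂ = I₁ cos²(83° − 53°) = 0.3622 I₀ · cos²(30°) = 0.2716 I₀.
Need I₃/I₀ = 0.219, so cos²(θ − 83°) = 0.219 / 0.2716 = 0.8062.
θ − 83° = arccos(√0.8062) = 26.1°, giving θ ≈ 83 + 26.1 = 109.1°.

θ ≈ 109°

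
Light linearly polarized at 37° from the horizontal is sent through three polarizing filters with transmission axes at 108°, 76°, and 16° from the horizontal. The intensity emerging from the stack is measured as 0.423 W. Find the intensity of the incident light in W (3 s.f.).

I₀ ≈ 22.2 W

I₁ = I₀ cos²(108° − 37°) = I₀ cos²(71°) = 0.106 I₀.
I₂ = I₁ cos²(76° − 108°) = 0.106 I₀ · cos²(32°) = 0.07623 I₀.
I₃ = I₂ cos²(16° − 76°) = 0.07623 I₀ · cos²(60°) = 0.01906 I₀.
So 0.423 W = 0.01906 I₀, giving I₀ = 0.423/0.01906 = 22.2 W.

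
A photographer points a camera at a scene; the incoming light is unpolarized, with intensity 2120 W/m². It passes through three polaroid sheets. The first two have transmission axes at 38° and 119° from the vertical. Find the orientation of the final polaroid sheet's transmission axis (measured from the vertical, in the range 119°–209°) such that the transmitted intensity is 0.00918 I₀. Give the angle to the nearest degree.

Unpolarized light through the first polarizer → I₁ = ½ I₀, now polarized at 38°.
I₂ = I₁ cos²(119° − 38°) = 0.5 I₀ · cos²(81°) = 0.01224 I₀.
Need I₃/I₀ = 0.00918, so cos²(θ − 119°) = 0.00918 / 0.01224 = 0.7503.
θ − 119° = arccos(√0.7503) = 30.0°, giving θ ≈ 119 + 30.0 = 149.0°.

θ ≈ 149°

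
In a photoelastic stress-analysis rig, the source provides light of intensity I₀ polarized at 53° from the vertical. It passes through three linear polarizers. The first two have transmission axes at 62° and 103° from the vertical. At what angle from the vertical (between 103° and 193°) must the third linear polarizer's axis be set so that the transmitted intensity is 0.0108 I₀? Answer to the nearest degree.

I₁ = I₀ cos²(62° − 53°) = I₀ cos²(9°) = 0.9755 I₀.
I₂ = I₁ cos²(103° − 62°) = 0.9755 I₀ · cos²(41°) = 0.5556 I₀.
Need I₃/I₀ = 0.0108, so cos²(θ − 103°) = 0.0108 / 0.5556 = 0.01944.
θ − 103° = arccos(√0.01944) = 82.0°, giving θ ≈ 103 + 82.0 = 185.0°.

θ ≈ 185°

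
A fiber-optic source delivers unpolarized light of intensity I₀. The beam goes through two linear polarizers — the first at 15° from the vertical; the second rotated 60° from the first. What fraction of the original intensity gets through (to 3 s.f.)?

≈ 0.125 I₀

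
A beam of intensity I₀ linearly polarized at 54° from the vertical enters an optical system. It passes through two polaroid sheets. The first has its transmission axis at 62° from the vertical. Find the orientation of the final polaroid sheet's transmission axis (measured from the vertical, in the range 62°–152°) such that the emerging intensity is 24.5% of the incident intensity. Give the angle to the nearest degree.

θ ≈ 122°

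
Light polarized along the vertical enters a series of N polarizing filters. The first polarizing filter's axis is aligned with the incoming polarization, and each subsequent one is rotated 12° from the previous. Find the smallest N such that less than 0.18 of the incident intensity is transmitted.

First polarizer is aligned with the polarization: full transmission.
Each further stage multiplies by cos²(12°) = 0.9568.
After N polarizers: T = 0.9568^(N−1). Require T < 0.18 ⇒ N−1 > ln(0.18)/ln(0.9568) = 38.81, so N−1 ≥ 39 and N = 40.
Check: N=40 gives T = 0.1785 < 0.18; N=39 gives T = 0.1865.

N = 40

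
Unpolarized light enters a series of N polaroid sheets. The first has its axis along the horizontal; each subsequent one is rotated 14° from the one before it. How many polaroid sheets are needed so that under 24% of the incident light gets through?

N = 14

First polarizer halves the unpolarized light: factor 1/2.
Each further stage multiplies by cos²(14°) = 0.9415.
After N polarizers: T = 0.5·0.9415^(N−1). Require T < 0.24 ⇒ N−1 > ln(0.24/0.5)/ln(0.9415) = 12.17, so N−1 ≥ 13 and N = 14.
Check: N=14 gives T = 0.2283 < 0.24; N=13 gives T = 0.2425.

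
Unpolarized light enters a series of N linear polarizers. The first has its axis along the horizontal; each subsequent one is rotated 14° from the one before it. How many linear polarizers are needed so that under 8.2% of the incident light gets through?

First polarizer halves the unpolarized light: factor 1/2.
Each further stage multiplies by cos²(14°) = 0.9415.
After N polarizers: T = 0.5·0.9415^(N−1). Require T < 0.082 ⇒ N−1 > ln(0.082/0.5)/ln(0.9415) = 29.98, so N−1 ≥ 30 and N = 31.
Check: N=31 gives T = 0.08189 < 0.082; N=30 gives T = 0.08698.

N = 31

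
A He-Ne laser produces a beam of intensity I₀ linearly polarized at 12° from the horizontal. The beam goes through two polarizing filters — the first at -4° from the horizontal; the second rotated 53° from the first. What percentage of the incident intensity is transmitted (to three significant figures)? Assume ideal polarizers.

≈ 33.5%

I₁ = I₀ cos²(-4° − 12°) = I₀ cos²(16°) = 0.924 I₀.
I₂ = I₁ cos²(53°) = 0.924 · 0.3622 I₀ = 0.3347 I₀.
That is 33.47% of the incident intensity.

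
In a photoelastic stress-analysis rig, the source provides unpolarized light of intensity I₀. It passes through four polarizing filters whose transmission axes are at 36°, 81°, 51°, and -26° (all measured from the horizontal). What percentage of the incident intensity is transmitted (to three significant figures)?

Unpolarized light through the first polarizer → I₁ = ½ I₀, now polarized at 36°.
I₂ = I₁ cos²(81° − 36°) = 0.5 I₀ · cos²(45°) = 0.25 I₀.
I₃ = I₂ cos²(51° − 81°) = 0.25 I₀ · cos²(30°) = 0.1875 I₀.
I₄ = I₃ cos²(-26° − 51°) = 0.1875 I₀ · cos²(77°) = 0.009488 I₀.
That is 0.9488% of the incident intensity.

≈ 0.949%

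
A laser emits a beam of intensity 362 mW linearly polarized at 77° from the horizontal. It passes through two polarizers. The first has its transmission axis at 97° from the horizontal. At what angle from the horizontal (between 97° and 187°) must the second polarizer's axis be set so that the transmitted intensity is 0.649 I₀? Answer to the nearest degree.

By Malus's law, I₁ = I₀ cos²(97° − 77°) = I₀ cos²(20°) = 0.883 I₀.
Need I₂/I₀ = 0.649, so cos²(θ − 97°) = 0.649 / 0.883 = 0.735.
θ − 97° = arccos(√0.735) = 31.0°, giving θ ≈ 97 + 31.0 = 128.0°.

θ ≈ 128°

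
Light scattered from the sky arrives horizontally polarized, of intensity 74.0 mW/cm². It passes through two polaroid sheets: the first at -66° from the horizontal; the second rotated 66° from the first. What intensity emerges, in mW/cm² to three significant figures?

I₁ = 74.0 mW/cm² · cos²(66°) = 12.24 mW/cm².
I₂ = I₁ · cos²(66°) = 12.24 · 0.1654 = 2.025 mW/cm².

I ≈ 2.03 mW/cm²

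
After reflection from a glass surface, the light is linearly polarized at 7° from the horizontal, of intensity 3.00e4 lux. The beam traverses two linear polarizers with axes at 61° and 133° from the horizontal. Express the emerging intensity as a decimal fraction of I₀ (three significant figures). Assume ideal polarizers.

I/I₀ ≈ 0.0330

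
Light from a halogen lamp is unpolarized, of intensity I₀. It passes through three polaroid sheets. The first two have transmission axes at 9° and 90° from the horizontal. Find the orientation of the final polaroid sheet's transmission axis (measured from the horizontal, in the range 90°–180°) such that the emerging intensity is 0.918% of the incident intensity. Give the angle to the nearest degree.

θ ≈ 120°

Unpolarized light through the first polarizer → I₁ = ½ I₀, now polarized at 9°.
I₂ = I₁ cos²(90° − 9°) = 0.5 I₀ · cos²(81°) = 0.01224 I₀.
Need I₃/I₀ = 0.00918, so cos²(θ − 90°) = 0.00918 / 0.01224 = 0.7503.
θ − 90° = arccos(√0.7503) = 30.0°, giving θ ≈ 90 + 30.0 = 120.0°.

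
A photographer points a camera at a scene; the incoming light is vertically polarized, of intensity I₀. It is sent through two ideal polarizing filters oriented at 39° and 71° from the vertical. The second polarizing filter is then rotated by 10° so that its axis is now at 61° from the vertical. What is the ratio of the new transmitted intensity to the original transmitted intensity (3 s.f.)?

I_new/I_old ≈ 1.20

Before rotation:
By Malus's law, I₁ = I₀ cos²(39° − 0°) = I₀ cos²(39°) = 0.604 I₀.
I₂ = I₁ cos²(71° − 39°) = 0.604 I₀ · cos²(32°) = 0.4344 I₀.
After rotation:
I₁ = I₀ cos²(39° − 0°) = I₀ cos²(39°) = 0.604 I₀.
I₂ = I₁ cos²(61° − 39°) = 0.604 I₀ · cos²(22°) = 0.5192 I₀.
Ratio = 0.5192 / 0.4344 = 1.195.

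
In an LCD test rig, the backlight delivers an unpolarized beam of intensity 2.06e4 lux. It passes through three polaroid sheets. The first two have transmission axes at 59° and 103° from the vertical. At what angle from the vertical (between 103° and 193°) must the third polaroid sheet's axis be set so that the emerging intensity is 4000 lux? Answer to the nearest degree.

θ ≈ 133°

Unpolarized light through the first polarizer → I₁ = ½ I₀, now polarized at 59°.
I₂ = I₁ cos²(103° − 59°) = 0.5 I₀ · cos²(44°) = 0.2587 I₀.
Target fraction: 4000 / 2.06e4 lux = 0.1942 of I₀.
Need I₃/I₀ = 0.1942, so cos²(θ − 103°) = 0.1942 / 0.2587 = 0.7505.
θ − 103° = arccos(√0.7505) = 30.0°, giving θ ≈ 103 + 30.0 = 133.0°.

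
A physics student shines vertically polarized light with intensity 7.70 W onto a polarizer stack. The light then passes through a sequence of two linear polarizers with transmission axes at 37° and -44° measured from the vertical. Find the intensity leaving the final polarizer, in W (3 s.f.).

I₁ = 7.70 W · cos²(37°) = 4.911 W.
I₂ = I₁ · cos²(81°) = 4.911 · 0.02447 = 0.1202 W.

I ≈ 0.120 W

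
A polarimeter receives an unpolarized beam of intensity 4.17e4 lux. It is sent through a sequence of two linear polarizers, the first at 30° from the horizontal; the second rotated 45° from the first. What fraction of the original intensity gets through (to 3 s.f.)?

I/I₀ ≈ 0.250

Unpolarized light through the first polarizer → I₁ = 4.17e4 lux/2 = 2.085e+04 lux, polarized at 30°.
I₂ = I₁ · cos²(45°) = 2.085e+04 · 0.5 = 1.043e+04 lux.
Transmitted fraction = 0.25.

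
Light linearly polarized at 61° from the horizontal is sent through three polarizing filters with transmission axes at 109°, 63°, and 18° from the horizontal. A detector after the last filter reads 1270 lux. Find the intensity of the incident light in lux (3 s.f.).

I₀ ≈ 1.18e4 lux

By Malus's law, I₁ = I₀ cos²(109° − 61°) = I₀ cos²(48°) = 0.4477 I₀.
I₂ = I₁ cos²(63° − 109°) = 0.4477 I₀ · cos²(46°) = 0.2161 I₀.
I₃ = I₂ cos²(18° − 63°) = 0.2161 I₀ · cos²(45°) = 0.108 I₀.
So 1270 lux = 0.108 I₀, giving I₀ = 1270/0.108 = 1.176e+04 lux.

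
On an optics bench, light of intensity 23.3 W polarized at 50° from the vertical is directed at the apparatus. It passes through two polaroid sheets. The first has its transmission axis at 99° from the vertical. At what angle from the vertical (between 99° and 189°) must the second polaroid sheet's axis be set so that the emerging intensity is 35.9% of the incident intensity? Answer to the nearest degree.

θ ≈ 123°

By Malus's law, I₁ = I₀ cos²(99° − 50°) = I₀ cos²(49°) = 0.4304 I₀.
Need I₂/I₀ = 0.359, so cos²(θ − 99°) = 0.359 / 0.4304 = 0.8341.
θ − 99° = arccos(√0.8341) = 24.0°, giving θ ≈ 99 + 24.0 = 123.0°.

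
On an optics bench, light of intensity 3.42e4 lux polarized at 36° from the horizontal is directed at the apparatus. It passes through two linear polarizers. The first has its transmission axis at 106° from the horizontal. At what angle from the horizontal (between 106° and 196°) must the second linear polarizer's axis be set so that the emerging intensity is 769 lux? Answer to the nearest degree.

θ ≈ 170°

I₁ = I₀ cos²(106° − 36°) = I₀ cos²(70°) = 0.117 I₀.
Target fraction: 769 / 3.42e4 lux = 0.02249 of I₀.
Need I₂/I₀ = 0.02249, so cos²(θ − 106°) = 0.02249 / 0.117 = 0.1922.
θ − 106° = arccos(√0.1922) = 64.0°, giving θ ≈ 106 + 64.0 = 170.0°.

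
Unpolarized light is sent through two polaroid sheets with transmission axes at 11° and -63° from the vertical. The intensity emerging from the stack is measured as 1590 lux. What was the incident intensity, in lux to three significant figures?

I₀ ≈ 4.19e4 lux

Unpolarized light through the first polarizer → I₁ = ½ I₀, now polarized at 11°.
I₂ = I₁ cos²(-63° − 11°) = 0.5 I₀ · cos²(74°) = 0.03799 I₀.
So 1590 lux = 0.03799 I₀, giving I₀ = 1590/0.03799 = 4.186e+04 lux.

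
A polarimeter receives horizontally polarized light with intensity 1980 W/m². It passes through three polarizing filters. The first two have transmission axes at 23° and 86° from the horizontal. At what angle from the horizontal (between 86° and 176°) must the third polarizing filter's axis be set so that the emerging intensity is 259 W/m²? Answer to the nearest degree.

I₁ = I₀ cos²(23° − 0°) = I₀ cos²(23°) = 0.8473 I₀.
I₂ = I₁ cos²(86° − 23°) = 0.8473 I₀ · cos²(63°) = 0.1746 I₀.
Target fraction: 259 / 1980 W/m² = 0.1308 of I₀.
Need I₃/I₀ = 0.1308, so cos²(θ − 86°) = 0.1308 / 0.1746 = 0.749.
θ − 86° = arccos(√0.749) = 30.1°, giving θ ≈ 86 + 30.1 = 116.1°.

θ ≈ 116°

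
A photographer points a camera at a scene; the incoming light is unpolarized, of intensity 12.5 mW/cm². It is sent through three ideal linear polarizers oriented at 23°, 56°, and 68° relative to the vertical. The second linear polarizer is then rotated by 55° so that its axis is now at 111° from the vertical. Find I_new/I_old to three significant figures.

I_new/I_old ≈ 0.000968

Before rotation:
Unpolarized light through the first polarizer → I₁ = ½ I₀, now polarized at 23°.
I₂ = I₁ cos²(56° − 23°) = 0.5 I₀ · cos²(33°) = 0.3517 I₀.
I₃ = I₂ cos²(68° − 56°) = 0.3517 I₀ · cos²(12°) = 0.3365 I₀.
After rotation:
Unpolarized light through the first polarizer → I₁ = ½ I₀, now polarized at 23°.
I₂ = I₁ cos²(111° − 23°) = 0.5 I₀ · cos²(88°) = 0.000609 I₀.
I₃ = I₂ cos²(68° − 111°) = 0.000609 I₀ · cos²(43°) = 0.0003257 I₀.
Ratio = 0.0003257 / 0.3365 = 0.0009681.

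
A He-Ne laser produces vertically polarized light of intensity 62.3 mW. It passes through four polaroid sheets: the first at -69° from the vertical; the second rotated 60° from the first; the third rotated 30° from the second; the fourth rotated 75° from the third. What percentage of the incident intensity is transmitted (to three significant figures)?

≈ 0.161%

I₁ = 62.3 mW · cos²(69°) = 8.001 mW.
I₂ = I₁ · cos²(60°) = 8.001 · 0.25 = 2 mW.
I₃ = I₂ · cos²(30°) = 2 · 0.75 = 1.5 mW.
I₄ = I₃ · cos²(75°) = 1.5 · 0.06699 = 0.1005 mW.
That is 0.1613% of the incident intensity.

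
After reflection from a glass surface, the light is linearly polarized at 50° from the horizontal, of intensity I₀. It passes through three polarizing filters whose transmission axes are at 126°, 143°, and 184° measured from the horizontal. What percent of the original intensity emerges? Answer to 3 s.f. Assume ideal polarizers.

≈ 3.05%

By Malus's law, I₁ = I₀ cos²(126° − 50°) = I₀ cos²(76°) = 0.05853 I₀.
I₂ = I₁ cos²(143° − 126°) = 0.05853 I₀ · cos²(17°) = 0.05352 I₀.
I₃ = I₂ cos²(184° − 143°) = 0.05352 I₀ · cos²(41°) = 0.03049 I₀.
That is 3.049% of the incident intensity.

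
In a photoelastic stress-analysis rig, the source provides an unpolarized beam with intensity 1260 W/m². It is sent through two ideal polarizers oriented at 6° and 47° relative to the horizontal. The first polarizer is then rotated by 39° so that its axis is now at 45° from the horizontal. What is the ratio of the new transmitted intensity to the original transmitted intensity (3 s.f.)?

I_new/I_old ≈ 1.75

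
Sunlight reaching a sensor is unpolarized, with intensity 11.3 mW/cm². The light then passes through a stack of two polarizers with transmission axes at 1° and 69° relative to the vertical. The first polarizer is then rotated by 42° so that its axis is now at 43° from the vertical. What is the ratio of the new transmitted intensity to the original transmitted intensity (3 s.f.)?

Before rotation:
Unpolarized light through the first polarizer → I₁ = ½ I₀, now polarized at 1°.
I₂ = I₁ cos²(69° − 1°) = 0.5 I₀ · cos²(68°) = 0.07017 I₀.
After rotation:
Unpolarized light through the first polarizer → I₁ = ½ I₀, now polarized at 43°.
I₂ = I₁ cos²(69° − 43°) = 0.5 I₀ · cos²(26°) = 0.4039 I₀.
Ratio = 0.4039 / 0.07017 = 5.757.

I_new/I_old ≈ 5.76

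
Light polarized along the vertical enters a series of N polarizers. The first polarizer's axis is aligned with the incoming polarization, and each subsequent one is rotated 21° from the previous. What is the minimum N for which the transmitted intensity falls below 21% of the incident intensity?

First polarizer is aligned with the polarization: full transmission.
Each further stage multiplies by cos²(21°) = 0.8716.
After N polarizers: T = 0.8716^(N−1). Require T < 0.21 ⇒ N−1 > ln(0.21)/ln(0.8716) = 11.35, so N−1 ≥ 12 and N = 13.
Check: N=13 gives T = 0.1922 < 0.21; N=12 gives T = 0.2205.

N = 13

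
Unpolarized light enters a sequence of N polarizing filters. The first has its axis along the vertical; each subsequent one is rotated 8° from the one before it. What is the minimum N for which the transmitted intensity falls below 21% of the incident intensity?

N = 46

First polarizer halves the unpolarized light: factor 1/2.
Each further stage multiplies by cos²(8°) = 0.9806.
After N polarizers: T = 0.5·0.9806^(N−1). Require T < 0.21 ⇒ N−1 > ln(0.21/0.5)/ln(0.9806) = 44.35, so N−1 ≥ 45 and N = 46.
Check: N=46 gives T = 0.2074 < 0.21; N=45 gives T = 0.2115.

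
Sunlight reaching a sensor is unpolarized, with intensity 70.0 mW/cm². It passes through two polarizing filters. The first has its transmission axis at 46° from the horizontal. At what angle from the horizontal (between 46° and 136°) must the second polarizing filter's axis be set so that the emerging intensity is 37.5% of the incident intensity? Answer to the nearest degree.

Unpolarized light through the first polarizer → I₁ = ½ I₀, now polarized at 46°.
Need I₂/I₀ = 0.375, so cos²(θ − 46°) = 0.375 / 0.5 = 0.75.
θ − 46° = arccos(√0.75) = 30.0°, giving θ ≈ 46 + 30.0 = 76.0°.

θ ≈ 76°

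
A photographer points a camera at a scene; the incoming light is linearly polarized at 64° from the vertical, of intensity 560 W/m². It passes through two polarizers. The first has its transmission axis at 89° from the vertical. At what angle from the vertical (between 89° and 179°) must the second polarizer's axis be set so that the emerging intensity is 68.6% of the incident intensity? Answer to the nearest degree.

θ ≈ 113°

By Malus's law, I₁ = I₀ cos²(89° − 64°) = I₀ cos²(25°) = 0.8214 I₀.
Need I₂/I₀ = 0.686, so cos²(θ − 89°) = 0.686 / 0.8214 = 0.8352.
θ − 89° = arccos(√0.8352) = 24.0°, giving θ ≈ 89 + 24.0 = 113.0°.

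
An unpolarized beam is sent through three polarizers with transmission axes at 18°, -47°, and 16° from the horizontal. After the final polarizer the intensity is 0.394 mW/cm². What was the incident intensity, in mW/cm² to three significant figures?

I₀ ≈ 21.4 mW/cm²

Unpolarized light through the first polarizer → I₁ = ½ I₀, now polarized at 18°.
I₂ = I₁ cos²(-47° − 18°) = 0.5 I₀ · cos²(65°) = 0.0893 I₀.
I₃ = I₂ cos²(16° + 47°) = 0.0893 I₀ · cos²(63°) = 0.01841 I₀.
So 0.394 mW/cm² = 0.01841 I₀, giving I₀ = 0.394/0.01841 = 21.41 mW/cm².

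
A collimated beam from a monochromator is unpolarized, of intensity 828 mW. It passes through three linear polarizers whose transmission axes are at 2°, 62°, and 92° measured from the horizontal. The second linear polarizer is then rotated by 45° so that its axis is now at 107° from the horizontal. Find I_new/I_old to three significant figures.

Before rotation:
Unpolarized light through the first polarizer → I₁ = ½ I₀, now polarized at 2°.
I₂ = I₁ cos²(62° − 2°) = 0.5 I₀ · cos²(60°) = 0.125 I₀.
I₃ = I₂ cos²(92° − 62°) = 0.125 I₀ · cos²(30°) = 0.09375 I₀.
After rotation:
Unpolarized light through the first polarizer → I₁ = ½ I₀, now polarized at 2°.
Angle between axes 1 and 2: 75°. I₂ = 0.5 I₀ · cos²(75°) = 0.03349 I₀.
I₃ = I₂ cos²(92° − 107°) = 0.03349 I₀ · cos²(15°) = 0.03125 I₀.
Ratio = 0.03125 / 0.09375 = 0.3333.

I_new/I_old ≈ 0.333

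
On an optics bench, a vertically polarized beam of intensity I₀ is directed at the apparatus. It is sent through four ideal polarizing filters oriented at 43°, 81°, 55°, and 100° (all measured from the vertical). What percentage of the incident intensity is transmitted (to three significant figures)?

≈ 13.4%

By Malus's law, I₁ = I₀ cos²(43° − 0°) = I₀ cos²(43°) = 0.5349 I₀.
I₂ = I₁ cos²(81° − 43°) = 0.5349 I₀ · cos²(38°) = 0.3321 I₀.
I₃ = I₂ cos²(55° − 81°) = 0.3321 I₀ · cos²(26°) = 0.2683 I₀.
I₄ = I₃ cos²(100° − 55°) = 0.2683 I₀ · cos²(45°) = 0.1342 I₀.
That is 13.42% of the incident intensity.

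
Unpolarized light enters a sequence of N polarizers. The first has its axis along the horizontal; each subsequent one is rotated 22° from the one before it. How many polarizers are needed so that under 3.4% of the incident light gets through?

N = 19

First polarizer halves the unpolarized light: factor 1/2.
Each further stage multiplies by cos²(22°) = 0.8597.
After N polarizers: T = 0.5·0.8597^(N−1). Require T < 0.034 ⇒ N−1 > ln(0.034/0.5)/ln(0.8597) = 17.78, so N−1 ≥ 18 and N = 19.
Check: N=19 gives T = 0.03288 < 0.034; N=18 gives T = 0.03825.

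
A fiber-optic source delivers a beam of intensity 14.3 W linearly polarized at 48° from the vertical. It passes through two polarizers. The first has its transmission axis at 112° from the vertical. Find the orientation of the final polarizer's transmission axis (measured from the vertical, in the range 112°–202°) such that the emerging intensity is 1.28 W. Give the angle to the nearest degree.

θ ≈ 159°

I₁ = I₀ cos²(112° − 48°) = I₀ cos²(64°) = 0.1922 I₀.
Target fraction: 1.28 / 14.3 W = 0.08951 of I₀.
Need I₂/I₀ = 0.08951, so cos²(θ − 112°) = 0.08951 / 0.1922 = 0.4658.
θ − 112° = arccos(√0.4658) = 47.0°, giving θ ≈ 112 + 47.0 = 159.0°.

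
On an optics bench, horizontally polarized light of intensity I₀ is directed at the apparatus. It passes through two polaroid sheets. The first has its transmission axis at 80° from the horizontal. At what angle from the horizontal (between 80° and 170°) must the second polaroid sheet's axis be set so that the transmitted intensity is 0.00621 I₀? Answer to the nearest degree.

θ ≈ 143°

I₁ = I₀ cos²(80° − 0°) = I₀ cos²(80°) = 0.03015 I₀.
Need I₂/I₀ = 0.00621, so cos²(θ − 80°) = 0.00621 / 0.03015 = 0.2059.
θ − 80° = arccos(√0.2059) = 63.0°, giving θ ≈ 80 + 63.0 = 143.0°.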